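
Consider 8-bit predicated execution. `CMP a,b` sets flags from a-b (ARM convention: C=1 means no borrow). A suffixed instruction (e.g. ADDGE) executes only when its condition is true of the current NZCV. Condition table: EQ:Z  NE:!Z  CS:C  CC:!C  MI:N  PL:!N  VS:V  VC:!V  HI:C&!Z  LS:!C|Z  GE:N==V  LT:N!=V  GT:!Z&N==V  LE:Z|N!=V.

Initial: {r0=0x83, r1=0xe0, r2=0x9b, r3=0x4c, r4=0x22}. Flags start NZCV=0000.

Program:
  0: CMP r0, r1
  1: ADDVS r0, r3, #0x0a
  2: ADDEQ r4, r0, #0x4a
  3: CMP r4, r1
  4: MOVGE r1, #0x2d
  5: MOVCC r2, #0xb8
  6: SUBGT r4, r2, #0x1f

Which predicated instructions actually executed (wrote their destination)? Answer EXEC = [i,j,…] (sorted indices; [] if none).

[0] flags=1000 → (cmp)
[1] flags=1000 VS?F → skip
[2] flags=1000 EQ?F → skip
[3] flags=0000 → (cmp)
[4] flags=0000 GE?T → r1=0x2d
[5] flags=0000 CC?T → r2=0xb8
[6] flags=0000 GT?T → r4=0x99

EXEC = [4,5,6]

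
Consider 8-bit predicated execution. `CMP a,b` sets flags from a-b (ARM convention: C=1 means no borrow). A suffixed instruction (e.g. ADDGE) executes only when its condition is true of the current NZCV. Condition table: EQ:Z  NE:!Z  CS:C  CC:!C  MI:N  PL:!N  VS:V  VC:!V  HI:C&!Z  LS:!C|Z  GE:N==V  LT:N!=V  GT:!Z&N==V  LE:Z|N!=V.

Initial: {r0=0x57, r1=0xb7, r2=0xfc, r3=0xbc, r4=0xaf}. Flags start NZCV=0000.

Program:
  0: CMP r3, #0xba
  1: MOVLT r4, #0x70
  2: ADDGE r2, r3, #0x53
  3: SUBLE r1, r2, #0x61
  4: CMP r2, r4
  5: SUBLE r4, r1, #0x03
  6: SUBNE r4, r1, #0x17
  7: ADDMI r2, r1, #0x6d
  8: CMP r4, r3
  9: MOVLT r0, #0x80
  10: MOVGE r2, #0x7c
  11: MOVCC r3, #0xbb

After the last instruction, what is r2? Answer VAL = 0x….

[0] flags=0010 → (cmp)
[1] flags=0010 LT?F → skip
[2] flags=0010 GE?T → r2=0x0f
[3] flags=0010 LE?F → skip
[4] flags=0000 → (cmp)
[5] flags=0000 LE?F → skip
[6] flags=0000 NE?T → r4=0xa0
[7] flags=0000 MI?F → skip
[8] flags=1000 → (cmp)
[9] flags=1000 LT?T → r0=0x80
[10] flags=1000 GE?F → skip
[11] flags=1000 CC?T → r3=0xbb

VAL = 0x0f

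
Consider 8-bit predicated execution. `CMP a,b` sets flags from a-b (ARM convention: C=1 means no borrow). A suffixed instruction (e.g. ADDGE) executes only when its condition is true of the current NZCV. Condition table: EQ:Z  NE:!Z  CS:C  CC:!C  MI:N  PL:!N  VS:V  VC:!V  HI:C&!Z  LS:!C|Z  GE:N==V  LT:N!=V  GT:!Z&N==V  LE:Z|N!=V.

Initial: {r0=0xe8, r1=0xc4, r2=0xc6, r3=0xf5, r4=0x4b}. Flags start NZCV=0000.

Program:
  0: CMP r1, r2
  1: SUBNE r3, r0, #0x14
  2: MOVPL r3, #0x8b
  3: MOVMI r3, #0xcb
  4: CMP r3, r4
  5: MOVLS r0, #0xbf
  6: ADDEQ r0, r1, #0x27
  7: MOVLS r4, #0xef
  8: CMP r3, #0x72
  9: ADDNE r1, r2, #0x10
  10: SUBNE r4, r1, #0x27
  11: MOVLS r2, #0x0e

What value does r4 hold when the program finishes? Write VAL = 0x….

VAL = 0xaf

0: ✓ CMP  NZCV=1000
1: ✓ SUBNE  r3←0xd4
2: · MOVPL
3: ✓ MOVMI  r3←0xcb
4: ✓ CMP  NZCV=1010
5: · MOVLS
6: · ADDEQ
7: · MOVLS
8: ✓ CMP  NZCV=0011
9: ✓ ADDNE  r1←0xd6
10: ✓ SUBNE  r4←0xaf
11: · MOVLS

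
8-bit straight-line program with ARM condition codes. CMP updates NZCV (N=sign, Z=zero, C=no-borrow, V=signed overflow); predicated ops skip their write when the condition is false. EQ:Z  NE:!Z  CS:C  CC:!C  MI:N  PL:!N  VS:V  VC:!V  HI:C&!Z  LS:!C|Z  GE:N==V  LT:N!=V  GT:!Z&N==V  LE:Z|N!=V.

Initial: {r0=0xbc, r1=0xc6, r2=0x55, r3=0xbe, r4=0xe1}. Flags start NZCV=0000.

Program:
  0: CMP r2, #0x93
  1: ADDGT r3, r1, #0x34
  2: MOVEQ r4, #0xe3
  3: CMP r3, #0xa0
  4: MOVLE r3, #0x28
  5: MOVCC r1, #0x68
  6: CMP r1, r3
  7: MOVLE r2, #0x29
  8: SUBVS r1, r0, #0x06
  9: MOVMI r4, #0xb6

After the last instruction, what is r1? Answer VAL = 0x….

VAL = 0xc6

[0] flags=1001 → (cmp)
[1] flags=1001 GT?T → r3=0xfa
[2] flags=1001 EQ?F → skip
[3] flags=0010 → (cmp)
[4] flags=0010 LE?F → skip
[5] flags=0010 CC?F → skip
[6] flags=1000 → (cmp)
[7] flags=1000 LE?T → r2=0x29
[8] flags=1000 VS?F → skip
[9] flags=1000 MI?T → r4=0xb6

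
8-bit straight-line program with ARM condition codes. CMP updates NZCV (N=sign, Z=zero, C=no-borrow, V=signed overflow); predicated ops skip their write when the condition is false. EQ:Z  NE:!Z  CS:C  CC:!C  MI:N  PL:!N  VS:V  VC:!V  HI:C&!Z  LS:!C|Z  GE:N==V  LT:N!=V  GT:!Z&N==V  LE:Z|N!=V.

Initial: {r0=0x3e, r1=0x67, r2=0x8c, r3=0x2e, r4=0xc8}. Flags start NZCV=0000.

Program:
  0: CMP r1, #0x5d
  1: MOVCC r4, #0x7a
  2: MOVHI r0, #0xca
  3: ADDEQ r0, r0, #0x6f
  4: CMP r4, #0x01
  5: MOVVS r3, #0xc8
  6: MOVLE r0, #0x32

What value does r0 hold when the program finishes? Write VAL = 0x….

[0] flags=0010 → (cmp)
[1] flags=0010 CC?F → skip
[2] flags=0010 HI?T → r0=0xca
[3] flags=0010 EQ?F → skip
[4] flags=1010 → (cmp)
[5] flags=1010 VS?F → skip
[6] flags=1010 LE?T → r0=0x32

VAL = 0x32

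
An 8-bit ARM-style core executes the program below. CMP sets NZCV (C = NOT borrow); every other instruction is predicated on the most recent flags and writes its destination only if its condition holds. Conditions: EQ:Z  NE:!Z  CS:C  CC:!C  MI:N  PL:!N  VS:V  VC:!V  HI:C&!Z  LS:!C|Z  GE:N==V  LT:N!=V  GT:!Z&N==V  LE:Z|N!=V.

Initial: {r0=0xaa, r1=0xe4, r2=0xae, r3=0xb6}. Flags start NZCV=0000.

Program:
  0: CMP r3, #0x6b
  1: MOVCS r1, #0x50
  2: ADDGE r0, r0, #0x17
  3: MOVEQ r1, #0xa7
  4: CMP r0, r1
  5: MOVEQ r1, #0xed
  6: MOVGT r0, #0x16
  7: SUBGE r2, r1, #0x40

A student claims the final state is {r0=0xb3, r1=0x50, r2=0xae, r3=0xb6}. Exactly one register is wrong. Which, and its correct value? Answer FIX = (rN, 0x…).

FIX = (r0, 0xaa)

[0] flags=0011 → (cmp)
[1] flags=0011 CS?T → r1=0x50
[2] flags=0011 GE?F → skip
[3] flags=0011 EQ?F → skip
[4] flags=0011 → (cmp)
[5] flags=0011 EQ?F → skip
[6] flags=0011 GT?F → skip
[7] flags=0011 GE?F → skip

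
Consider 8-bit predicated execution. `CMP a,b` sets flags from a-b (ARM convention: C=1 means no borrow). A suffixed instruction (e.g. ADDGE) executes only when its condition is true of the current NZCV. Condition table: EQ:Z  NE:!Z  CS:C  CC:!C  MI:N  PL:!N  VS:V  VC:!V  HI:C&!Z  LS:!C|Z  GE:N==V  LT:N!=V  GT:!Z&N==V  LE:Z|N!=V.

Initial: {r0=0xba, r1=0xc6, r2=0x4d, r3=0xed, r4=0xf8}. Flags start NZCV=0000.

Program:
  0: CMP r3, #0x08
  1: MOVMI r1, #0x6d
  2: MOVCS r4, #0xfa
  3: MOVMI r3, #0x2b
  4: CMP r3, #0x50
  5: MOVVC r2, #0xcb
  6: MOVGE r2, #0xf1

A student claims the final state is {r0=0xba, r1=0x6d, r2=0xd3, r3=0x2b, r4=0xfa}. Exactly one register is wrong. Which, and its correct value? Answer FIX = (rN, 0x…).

FIX = (r2, 0xcb)

0: ✓ CMP  NZCV=1010
1: ✓ MOVMI  r1←0x6d
2: ✓ MOVCS  r4←0xfa
3: ✓ MOVMI  r3←0x2b
4: ✓ CMP  NZCV=1000
5: ✓ MOVVC  r2←0xcb
6: · MOVGE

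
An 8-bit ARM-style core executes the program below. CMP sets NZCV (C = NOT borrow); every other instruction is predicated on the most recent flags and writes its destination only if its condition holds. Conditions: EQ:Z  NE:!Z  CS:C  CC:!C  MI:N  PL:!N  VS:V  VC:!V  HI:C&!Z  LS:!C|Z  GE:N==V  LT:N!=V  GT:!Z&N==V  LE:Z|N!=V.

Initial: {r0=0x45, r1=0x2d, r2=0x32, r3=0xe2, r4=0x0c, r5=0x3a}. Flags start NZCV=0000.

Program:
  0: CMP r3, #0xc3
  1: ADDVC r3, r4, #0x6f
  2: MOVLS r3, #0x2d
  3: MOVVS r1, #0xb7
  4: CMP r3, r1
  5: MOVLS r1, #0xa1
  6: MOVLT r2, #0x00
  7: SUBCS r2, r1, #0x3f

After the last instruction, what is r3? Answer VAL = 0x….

VAL = 0x7b

0: ✓ CMP  NZCV=0010
1: ✓ ADDVC  r3←0x7b
2: · MOVLS
3: · MOVVS
4: ✓ CMP  NZCV=0010
5: · MOVLS
6: · MOVLT
7: ✓ SUBCS  r2←0xee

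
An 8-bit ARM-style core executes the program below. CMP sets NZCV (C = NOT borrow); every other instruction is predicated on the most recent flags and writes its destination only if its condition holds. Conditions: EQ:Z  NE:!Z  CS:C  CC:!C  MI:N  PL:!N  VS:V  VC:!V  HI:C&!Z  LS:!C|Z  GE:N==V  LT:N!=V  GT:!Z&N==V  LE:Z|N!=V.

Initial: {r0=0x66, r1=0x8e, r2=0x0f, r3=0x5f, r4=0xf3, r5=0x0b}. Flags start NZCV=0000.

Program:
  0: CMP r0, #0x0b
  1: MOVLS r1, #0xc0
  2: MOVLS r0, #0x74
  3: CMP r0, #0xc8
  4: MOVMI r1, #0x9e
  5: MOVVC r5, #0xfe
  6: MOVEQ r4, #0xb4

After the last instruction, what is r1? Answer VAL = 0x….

VAL = 0x9e

[0] flags=0010 → (cmp)
[1] flags=0010 LS?F → skip
[2] flags=0010 LS?F → skip
[3] flags=1001 → (cmp)
[4] flags=1001 MI?T → r1=0x9e
[5] flags=1001 VC?F → skip
[6] flags=1001 EQ?F → skip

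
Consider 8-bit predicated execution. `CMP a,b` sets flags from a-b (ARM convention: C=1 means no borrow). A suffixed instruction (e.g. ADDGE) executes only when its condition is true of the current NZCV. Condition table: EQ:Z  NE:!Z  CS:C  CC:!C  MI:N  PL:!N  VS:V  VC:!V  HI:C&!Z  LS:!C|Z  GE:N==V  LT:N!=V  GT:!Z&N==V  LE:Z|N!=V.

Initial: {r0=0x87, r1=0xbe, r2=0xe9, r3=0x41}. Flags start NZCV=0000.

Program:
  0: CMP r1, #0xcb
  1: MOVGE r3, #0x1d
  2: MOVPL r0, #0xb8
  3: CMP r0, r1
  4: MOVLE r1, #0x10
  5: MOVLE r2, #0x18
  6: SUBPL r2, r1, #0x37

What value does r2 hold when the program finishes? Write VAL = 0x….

VAL = 0x18

0: ✓ CMP  NZCV=1000
1: · MOVGE
2: · MOVPL
3: ✓ CMP  NZCV=1000
4: ✓ MOVLE  r1←0x10
5: ✓ MOVLE  r2←0x18
6: · SUBPL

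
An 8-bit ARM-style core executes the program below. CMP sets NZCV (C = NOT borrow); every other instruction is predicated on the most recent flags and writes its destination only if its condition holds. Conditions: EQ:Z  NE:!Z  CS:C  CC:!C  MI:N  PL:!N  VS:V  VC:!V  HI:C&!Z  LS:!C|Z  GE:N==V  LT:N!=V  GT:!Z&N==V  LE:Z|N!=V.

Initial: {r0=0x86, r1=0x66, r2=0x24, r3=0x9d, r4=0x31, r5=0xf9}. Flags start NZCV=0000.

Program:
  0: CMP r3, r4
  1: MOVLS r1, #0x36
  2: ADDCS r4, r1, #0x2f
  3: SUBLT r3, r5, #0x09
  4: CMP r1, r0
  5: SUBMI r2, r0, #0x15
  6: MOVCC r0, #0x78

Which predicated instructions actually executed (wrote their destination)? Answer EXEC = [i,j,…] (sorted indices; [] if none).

0: ✓ CMP  NZCV=0011
1: · MOVLS
2: ✓ ADDCS  r4←0x95
3: ✓ SUBLT  r3←0xf0
4: ✓ CMP  NZCV=1001
5: ✓ SUBMI  r2←0x71
6: ✓ MOVCC  r0←0x78

EXEC = [2,3,5,6]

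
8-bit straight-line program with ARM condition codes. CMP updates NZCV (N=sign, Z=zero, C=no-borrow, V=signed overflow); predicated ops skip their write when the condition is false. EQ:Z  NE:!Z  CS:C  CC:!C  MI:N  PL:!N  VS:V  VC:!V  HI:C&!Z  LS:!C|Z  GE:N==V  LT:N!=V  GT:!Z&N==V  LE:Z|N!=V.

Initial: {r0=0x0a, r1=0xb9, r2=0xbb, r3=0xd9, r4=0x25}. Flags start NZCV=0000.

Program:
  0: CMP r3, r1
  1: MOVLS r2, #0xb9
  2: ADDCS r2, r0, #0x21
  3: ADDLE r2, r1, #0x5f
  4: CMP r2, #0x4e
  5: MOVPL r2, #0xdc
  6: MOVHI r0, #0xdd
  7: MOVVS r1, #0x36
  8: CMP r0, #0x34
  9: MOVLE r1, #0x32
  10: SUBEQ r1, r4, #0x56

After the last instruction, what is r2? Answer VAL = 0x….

VAL = 0x2b

[0] flags=0010 → (cmp)
[1] flags=0010 LS?F → skip
[2] flags=0010 CS?T → r2=0x2b
[3] flags=0010 LE?F → skip
[4] flags=1000 → (cmp)
[5] flags=1000 PL?F → skip
[6] flags=1000 HI?F → skip
[7] flags=1000 VS?F → skip
[8] flags=1000 → (cmp)
[9] flags=1000 LE?T → r1=0x32
[10] flags=1000 EQ?F → skip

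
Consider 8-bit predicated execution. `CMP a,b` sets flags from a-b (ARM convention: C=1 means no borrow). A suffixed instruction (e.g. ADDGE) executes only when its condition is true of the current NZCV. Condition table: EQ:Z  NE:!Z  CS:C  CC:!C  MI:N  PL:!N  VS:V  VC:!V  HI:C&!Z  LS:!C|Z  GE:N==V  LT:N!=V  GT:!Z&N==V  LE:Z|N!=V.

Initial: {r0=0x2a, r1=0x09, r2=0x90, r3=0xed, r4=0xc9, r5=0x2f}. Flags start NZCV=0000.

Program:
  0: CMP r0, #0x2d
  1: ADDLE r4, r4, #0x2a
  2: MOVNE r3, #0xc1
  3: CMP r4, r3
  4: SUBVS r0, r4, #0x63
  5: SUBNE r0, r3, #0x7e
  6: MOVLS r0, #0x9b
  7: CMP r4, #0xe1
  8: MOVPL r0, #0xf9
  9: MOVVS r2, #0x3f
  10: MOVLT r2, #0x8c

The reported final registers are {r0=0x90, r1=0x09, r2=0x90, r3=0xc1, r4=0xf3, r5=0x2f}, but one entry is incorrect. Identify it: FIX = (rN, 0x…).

FIX = (r0, 0xf9)

[0] flags=1000 → (cmp)
[1] flags=1000 LE?T → r4=0xf3
[2] flags=1000 NE?T → r3=0xc1
[3] flags=0010 → (cmp)
[4] flags=0010 VS?F → skip
[5] flags=0010 NE?T → r0=0x43
[6] flags=0010 LS?F → skip
[7] flags=0010 → (cmp)
[8] flags=0010 PL?T → r0=0xf9
[9] flags=0010 VS?F → skip
[10] flags=0010 LT?F → skip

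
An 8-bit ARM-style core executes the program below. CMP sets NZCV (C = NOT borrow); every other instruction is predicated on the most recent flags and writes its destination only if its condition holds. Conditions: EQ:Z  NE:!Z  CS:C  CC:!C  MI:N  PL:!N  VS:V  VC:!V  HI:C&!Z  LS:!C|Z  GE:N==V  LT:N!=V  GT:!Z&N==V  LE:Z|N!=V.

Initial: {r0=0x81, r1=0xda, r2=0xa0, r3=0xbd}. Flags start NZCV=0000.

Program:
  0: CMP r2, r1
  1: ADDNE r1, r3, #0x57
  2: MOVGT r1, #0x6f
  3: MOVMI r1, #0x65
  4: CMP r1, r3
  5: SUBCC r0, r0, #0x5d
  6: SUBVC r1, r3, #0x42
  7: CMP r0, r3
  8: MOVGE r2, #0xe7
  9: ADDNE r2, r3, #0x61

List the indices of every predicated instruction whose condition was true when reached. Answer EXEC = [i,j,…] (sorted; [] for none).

0: ✓ CMP  NZCV=1000
1: ✓ ADDNE  r1←0x14
2: · MOVGT
3: ✓ MOVMI  r1←0x65
4: ✓ CMP  NZCV=1001
5: ✓ SUBCC  r0←0x24
6: · SUBVC
7: ✓ CMP  NZCV=0000
8: ✓ MOVGE  r2←0xe7
9: ✓ ADDNE  r2←0x1e

EXEC = [1,3,5,8,9]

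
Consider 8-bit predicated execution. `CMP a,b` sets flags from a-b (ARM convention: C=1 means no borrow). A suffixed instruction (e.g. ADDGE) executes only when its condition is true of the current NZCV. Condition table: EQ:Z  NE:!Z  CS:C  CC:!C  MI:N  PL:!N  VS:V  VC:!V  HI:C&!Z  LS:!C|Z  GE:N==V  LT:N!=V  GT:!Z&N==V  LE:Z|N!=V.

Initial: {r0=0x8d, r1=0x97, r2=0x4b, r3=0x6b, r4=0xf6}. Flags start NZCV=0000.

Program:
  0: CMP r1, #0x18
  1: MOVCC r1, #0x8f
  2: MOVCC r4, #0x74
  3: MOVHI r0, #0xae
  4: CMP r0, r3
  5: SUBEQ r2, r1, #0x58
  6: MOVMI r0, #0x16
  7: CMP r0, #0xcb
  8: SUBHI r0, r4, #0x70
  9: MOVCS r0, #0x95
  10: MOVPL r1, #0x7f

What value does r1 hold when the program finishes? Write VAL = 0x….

VAL = 0x97

0: ✓ CMP  NZCV=0011
1: · MOVCC
2: · MOVCC
3: ✓ MOVHI  r0←0xae
4: ✓ CMP  NZCV=0011
5: · SUBEQ
6: · MOVMI
7: ✓ CMP  NZCV=1000
8: · SUBHI
9: · MOVCS
10: · MOVPL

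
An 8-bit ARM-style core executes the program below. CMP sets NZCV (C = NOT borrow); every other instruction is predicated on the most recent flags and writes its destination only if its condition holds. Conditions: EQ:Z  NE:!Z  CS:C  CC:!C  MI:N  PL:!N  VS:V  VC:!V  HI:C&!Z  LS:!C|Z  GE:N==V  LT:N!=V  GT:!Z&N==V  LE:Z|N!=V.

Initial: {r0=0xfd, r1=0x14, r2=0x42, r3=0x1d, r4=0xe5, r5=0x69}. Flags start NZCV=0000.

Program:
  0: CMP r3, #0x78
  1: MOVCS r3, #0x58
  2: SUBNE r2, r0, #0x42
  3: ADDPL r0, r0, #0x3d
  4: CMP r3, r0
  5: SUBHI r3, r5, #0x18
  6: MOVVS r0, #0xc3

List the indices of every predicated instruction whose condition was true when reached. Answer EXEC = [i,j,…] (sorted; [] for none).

[0] flags=1000 → (cmp)
[1] flags=1000 CS?F → skip
[2] flags=1000 NE?T → r2=0xbb
[3] flags=1000 PL?F → skip
[4] flags=0000 → (cmp)
[5] flags=0000 HI?F → skip
[6] flags=0000 VS?F → skip

EXEC = [2]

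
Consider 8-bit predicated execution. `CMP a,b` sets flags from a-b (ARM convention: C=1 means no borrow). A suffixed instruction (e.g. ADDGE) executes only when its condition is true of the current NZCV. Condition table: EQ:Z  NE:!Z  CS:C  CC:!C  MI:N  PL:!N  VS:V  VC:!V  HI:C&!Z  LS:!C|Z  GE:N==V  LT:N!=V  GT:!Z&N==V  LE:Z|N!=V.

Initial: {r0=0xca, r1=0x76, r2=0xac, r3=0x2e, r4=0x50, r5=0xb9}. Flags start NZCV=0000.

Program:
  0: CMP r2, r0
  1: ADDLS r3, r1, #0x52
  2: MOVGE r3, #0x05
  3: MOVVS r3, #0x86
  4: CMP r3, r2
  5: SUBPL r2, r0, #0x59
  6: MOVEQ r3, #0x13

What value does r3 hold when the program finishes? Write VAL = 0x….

0: ✓ CMP  NZCV=1000
1: ✓ ADDLS  r3←0xc8
2: · MOVGE
3: · MOVVS
4: ✓ CMP  NZCV=0010
5: ✓ SUBPL  r2←0x71
6: · MOVEQ

VAL = 0xc8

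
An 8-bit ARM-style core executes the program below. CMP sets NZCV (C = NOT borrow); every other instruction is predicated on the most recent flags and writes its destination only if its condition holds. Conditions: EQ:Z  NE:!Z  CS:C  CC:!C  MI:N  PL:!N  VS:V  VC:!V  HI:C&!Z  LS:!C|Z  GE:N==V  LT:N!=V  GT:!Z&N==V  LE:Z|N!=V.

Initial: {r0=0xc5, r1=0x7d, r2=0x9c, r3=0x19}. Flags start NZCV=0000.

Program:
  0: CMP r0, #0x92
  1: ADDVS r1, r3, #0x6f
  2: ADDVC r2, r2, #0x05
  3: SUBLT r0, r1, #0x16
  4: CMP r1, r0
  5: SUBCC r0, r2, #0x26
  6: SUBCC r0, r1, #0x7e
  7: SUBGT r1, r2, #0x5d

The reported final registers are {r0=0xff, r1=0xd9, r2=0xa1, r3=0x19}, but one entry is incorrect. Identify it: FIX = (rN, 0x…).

FIX = (r1, 0x44)

0: ✓ CMP  NZCV=0010
1: · ADDVS
2: ✓ ADDVC  r2←0xa1
3: · SUBLT
4: ✓ CMP  NZCV=1001
5: ✓ SUBCC  r0←0x7b
6: ✓ SUBCC  r0←0xff
7: ✓ SUBGT  r1←0x44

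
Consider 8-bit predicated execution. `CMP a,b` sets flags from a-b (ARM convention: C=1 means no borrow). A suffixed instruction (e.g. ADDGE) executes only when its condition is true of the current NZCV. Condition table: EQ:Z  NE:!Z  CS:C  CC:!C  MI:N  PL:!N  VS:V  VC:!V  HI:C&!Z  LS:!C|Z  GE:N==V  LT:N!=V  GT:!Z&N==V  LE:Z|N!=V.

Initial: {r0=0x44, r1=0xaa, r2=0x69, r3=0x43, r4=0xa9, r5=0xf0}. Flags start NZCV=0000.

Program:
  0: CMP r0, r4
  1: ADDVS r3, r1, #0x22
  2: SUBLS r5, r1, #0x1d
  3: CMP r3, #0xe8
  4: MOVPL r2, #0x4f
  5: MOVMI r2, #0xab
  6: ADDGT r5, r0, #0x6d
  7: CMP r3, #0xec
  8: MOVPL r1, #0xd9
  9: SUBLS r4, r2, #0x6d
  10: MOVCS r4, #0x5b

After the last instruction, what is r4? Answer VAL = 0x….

0: ✓ CMP  NZCV=1001
1: ✓ ADDVS  r3←0xcc
2: ✓ SUBLS  r5←0x8d
3: ✓ CMP  NZCV=1000
4: · MOVPL
5: ✓ MOVMI  r2←0xab
6: · ADDGT
7: ✓ CMP  NZCV=1000
8: · MOVPL
9: ✓ SUBLS  r4←0x3e
10: · MOVCS

VAL = 0x3e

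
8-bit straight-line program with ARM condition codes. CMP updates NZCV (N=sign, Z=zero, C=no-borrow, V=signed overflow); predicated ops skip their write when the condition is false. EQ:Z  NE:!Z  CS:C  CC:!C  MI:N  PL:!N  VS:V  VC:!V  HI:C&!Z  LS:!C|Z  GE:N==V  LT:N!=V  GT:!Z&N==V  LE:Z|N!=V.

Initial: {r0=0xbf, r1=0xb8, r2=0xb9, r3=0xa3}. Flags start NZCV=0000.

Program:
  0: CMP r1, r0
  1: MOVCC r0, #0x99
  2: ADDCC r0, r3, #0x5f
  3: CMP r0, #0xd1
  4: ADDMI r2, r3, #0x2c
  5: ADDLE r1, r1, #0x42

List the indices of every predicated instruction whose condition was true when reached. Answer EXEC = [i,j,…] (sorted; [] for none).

0: ✓ CMP  NZCV=1000
1: ✓ MOVCC  r0←0x99
2: ✓ ADDCC  r0←0x02
3: ✓ CMP  NZCV=0000
4: · ADDMI
5: · ADDLE

EXEC = [1,2]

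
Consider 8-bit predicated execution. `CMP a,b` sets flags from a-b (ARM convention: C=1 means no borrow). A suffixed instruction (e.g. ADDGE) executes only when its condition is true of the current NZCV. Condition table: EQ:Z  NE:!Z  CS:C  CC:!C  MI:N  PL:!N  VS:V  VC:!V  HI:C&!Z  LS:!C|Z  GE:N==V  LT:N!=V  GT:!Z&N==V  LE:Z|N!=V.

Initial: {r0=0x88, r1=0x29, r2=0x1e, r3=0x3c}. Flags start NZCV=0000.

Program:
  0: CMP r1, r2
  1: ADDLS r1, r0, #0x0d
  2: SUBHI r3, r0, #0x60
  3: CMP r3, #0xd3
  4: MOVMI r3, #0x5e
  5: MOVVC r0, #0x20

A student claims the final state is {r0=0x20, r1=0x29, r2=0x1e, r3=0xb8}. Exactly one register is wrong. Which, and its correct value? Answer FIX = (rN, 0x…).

FIX = (r3, 0x28)

[0] flags=0010 → (cmp)
[1] flags=0010 LS?F → skip
[2] flags=0010 HI?T → r3=0x28
[3] flags=0000 → (cmp)
[4] flags=0000 MI?F → skip
[5] flags=0000 VC?T → r0=0x20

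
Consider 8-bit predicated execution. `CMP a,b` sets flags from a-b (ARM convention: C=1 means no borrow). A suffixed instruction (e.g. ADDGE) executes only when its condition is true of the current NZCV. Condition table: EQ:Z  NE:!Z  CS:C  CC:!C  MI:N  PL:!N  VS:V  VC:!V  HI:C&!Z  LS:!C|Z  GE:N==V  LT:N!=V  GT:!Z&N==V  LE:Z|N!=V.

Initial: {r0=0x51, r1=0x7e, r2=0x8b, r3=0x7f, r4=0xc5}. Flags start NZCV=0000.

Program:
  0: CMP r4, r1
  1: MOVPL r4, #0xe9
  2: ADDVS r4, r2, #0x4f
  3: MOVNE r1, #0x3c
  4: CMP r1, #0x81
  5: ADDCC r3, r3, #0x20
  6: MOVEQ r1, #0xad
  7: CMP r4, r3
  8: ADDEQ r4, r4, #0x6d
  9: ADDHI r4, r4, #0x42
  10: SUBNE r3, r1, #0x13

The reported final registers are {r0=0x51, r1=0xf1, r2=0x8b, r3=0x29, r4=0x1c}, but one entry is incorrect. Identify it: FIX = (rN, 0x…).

FIX = (r1, 0x3c)

0: ✓ CMP  NZCV=0011
1: ✓ MOVPL  r4←0xe9
2: ✓ ADDVS  r4←0xda
3: ✓ MOVNE  r1←0x3c
4: ✓ CMP  NZCV=1001
5: ✓ ADDCC  r3←0x9f
6: · MOVEQ
7: ✓ CMP  NZCV=0010
8: · ADDEQ
9: ✓ ADDHI  r4←0x1c
10: ✓ SUBNE  r3←0x29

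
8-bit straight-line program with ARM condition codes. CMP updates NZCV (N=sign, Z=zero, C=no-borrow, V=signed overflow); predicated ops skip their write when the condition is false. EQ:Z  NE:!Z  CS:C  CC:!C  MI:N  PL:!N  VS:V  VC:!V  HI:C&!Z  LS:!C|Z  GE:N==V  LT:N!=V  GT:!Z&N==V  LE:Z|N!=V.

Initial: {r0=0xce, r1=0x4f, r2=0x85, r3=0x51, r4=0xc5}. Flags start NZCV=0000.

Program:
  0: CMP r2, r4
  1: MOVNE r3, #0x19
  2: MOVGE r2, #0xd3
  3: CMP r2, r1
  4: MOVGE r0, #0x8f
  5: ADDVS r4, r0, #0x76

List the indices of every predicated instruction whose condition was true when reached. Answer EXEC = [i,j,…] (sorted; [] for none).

EXEC = [1,5]

0: ✓ CMP  NZCV=1000
1: ✓ MOVNE  r3←0x19
2: · MOVGE
3: ✓ CMP  NZCV=0011
4: · MOVGE
5: ✓ ADDVS  r4←0x44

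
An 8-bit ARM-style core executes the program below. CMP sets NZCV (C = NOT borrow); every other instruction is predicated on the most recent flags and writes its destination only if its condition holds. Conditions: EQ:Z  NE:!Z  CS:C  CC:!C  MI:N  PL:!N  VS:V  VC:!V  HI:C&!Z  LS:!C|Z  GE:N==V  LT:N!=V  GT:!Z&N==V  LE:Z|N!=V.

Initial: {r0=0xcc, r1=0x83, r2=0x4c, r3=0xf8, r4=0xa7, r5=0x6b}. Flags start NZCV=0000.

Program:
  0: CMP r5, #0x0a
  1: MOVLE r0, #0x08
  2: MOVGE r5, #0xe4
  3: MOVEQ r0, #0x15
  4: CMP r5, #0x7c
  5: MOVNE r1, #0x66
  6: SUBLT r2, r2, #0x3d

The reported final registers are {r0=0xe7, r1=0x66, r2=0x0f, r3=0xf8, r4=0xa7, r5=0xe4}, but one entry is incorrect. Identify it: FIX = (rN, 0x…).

0: ✓ CMP  NZCV=0010
1: · MOVLE
2: ✓ MOVGE  r5←0xe4
3: · MOVEQ
4: ✓ CMP  NZCV=0011
5: ✓ MOVNE  r1←0x66
6: ✓ SUBLT  r2←0x0f

FIX = (r0, 0xcc)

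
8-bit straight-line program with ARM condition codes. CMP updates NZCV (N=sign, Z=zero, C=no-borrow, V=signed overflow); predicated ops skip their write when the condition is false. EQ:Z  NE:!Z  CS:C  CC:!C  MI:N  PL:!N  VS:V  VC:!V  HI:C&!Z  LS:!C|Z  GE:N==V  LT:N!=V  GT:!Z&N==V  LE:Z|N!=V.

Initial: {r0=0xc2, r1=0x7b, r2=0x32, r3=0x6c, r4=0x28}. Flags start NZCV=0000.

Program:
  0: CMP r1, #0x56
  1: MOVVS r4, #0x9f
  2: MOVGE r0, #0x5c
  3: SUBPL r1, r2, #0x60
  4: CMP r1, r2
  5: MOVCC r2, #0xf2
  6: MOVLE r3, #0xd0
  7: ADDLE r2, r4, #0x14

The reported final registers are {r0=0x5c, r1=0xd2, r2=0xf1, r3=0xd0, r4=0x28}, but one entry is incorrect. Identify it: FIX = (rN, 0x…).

FIX = (r2, 0x3c)

0: ✓ CMP  NZCV=0010
1: · MOVVS
2: ✓ MOVGE  r0←0x5c
3: ✓ SUBPL  r1←0xd2
4: ✓ CMP  NZCV=1010
5: · MOVCC
6: ✓ MOVLE  r3←0xd0
7: ✓ ADDLE  r2←0x3c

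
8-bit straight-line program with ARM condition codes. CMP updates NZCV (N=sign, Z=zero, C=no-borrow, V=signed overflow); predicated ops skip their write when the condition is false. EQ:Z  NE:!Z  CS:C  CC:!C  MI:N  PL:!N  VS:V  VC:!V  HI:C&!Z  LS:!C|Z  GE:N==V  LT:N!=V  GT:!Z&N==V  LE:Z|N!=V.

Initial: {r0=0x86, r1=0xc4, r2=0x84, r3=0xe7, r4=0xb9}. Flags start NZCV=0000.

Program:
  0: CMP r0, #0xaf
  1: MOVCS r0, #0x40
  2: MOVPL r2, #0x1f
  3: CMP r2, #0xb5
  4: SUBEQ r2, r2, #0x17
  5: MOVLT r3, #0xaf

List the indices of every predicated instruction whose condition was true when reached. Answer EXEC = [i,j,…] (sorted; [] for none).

[0] flags=1000 → (cmp)
[1] flags=1000 CS?F → skip
[2] flags=1000 PL?F → skip
[3] flags=1000 → (cmp)
[4] flags=1000 EQ?F → skip
[5] flags=1000 LT?T → r3=0xaf

EXEC = [5]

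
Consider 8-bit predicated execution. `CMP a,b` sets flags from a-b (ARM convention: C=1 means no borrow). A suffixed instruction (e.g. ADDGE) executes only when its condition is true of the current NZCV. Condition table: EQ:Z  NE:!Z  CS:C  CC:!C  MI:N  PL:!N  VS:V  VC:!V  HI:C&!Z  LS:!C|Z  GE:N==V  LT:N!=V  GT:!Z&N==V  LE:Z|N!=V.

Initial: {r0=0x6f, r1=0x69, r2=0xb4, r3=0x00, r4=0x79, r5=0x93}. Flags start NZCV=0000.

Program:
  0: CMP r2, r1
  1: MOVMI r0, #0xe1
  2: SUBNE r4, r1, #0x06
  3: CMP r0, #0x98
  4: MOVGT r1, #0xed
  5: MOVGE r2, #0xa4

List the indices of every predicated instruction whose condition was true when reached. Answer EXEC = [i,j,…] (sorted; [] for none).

EXEC = [2,4,5]

0: ✓ CMP  NZCV=0011
1: · MOVMI
2: ✓ SUBNE  r4←0x63
3: ✓ CMP  NZCV=1001
4: ✓ MOVGT  r1←0xed
5: ✓ MOVGE  r2←0xa4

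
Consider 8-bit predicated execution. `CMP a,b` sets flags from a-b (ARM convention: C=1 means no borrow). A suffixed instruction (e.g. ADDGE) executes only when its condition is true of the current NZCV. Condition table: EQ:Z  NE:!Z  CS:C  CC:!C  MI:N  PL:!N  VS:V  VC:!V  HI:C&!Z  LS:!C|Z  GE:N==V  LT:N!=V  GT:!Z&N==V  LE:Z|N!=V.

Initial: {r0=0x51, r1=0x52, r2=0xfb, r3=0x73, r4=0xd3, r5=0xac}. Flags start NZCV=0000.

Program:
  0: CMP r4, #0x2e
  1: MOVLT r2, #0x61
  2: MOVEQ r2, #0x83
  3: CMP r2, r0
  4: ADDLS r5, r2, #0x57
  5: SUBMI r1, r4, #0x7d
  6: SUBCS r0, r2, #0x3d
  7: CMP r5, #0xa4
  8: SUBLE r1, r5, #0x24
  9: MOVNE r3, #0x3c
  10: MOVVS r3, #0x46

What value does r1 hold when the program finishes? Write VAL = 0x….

VAL = 0x52

[0] flags=1010 → (cmp)
[1] flags=1010 LT?T → r2=0x61
[2] flags=1010 EQ?F → skip
[3] flags=0010 → (cmp)
[4] flags=0010 LS?F → skip
[5] flags=0010 MI?F → skip
[6] flags=0010 CS?T → r0=0x24
[7] flags=0010 → (cmp)
[8] flags=0010 LE?F → skip
[9] flags=0010 NE?T → r3=0x3c
[10] flags=0010 VS?F → skip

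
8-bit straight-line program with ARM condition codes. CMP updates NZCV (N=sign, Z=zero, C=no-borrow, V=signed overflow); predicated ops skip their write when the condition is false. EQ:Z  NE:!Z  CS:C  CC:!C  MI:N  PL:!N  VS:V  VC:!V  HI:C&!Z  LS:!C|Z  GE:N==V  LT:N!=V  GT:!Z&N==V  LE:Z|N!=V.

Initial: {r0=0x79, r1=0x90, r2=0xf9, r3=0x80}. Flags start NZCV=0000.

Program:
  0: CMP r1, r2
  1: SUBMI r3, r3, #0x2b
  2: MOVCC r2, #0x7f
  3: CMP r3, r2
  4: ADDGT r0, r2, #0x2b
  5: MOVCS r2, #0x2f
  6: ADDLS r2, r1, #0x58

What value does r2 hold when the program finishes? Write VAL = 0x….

VAL = 0xe8

0: ✓ CMP  NZCV=1000
1: ✓ SUBMI  r3←0x55
2: ✓ MOVCC  r2←0x7f
3: ✓ CMP  NZCV=1000
4: · ADDGT
5: · MOVCS
6: ✓ ADDLS  r2←0xe8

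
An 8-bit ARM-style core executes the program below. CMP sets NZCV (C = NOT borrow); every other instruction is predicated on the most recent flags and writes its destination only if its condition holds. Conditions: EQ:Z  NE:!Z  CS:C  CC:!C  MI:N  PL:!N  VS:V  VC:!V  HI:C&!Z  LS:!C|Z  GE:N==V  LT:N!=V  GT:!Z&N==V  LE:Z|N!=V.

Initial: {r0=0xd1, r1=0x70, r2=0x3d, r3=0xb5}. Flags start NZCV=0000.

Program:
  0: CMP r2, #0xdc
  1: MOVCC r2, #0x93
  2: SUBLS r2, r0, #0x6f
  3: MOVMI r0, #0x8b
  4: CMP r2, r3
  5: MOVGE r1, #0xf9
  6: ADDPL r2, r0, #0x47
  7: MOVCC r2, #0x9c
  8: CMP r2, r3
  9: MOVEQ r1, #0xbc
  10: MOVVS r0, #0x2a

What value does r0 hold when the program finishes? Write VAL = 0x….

0: ✓ CMP  NZCV=0000
1: ✓ MOVCC  r2←0x93
2: ✓ SUBLS  r2←0x62
3: · MOVMI
4: ✓ CMP  NZCV=1001
5: ✓ MOVGE  r1←0xf9
6: · ADDPL
7: ✓ MOVCC  r2←0x9c
8: ✓ CMP  NZCV=1000
9: · MOVEQ
10: · MOVVS

VAL = 0xd1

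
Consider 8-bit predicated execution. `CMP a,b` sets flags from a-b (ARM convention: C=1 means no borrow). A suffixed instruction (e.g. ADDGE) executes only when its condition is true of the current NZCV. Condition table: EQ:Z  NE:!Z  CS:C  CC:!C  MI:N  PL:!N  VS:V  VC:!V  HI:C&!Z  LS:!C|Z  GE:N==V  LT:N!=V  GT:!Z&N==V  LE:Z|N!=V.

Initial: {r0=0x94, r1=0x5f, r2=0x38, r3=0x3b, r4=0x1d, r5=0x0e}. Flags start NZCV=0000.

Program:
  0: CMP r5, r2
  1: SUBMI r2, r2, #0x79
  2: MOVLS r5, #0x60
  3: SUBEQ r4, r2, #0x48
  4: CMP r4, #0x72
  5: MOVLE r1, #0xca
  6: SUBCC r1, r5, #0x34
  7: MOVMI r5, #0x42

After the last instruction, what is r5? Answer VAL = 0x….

VAL = 0x42

0: ✓ CMP  NZCV=1000
1: ✓ SUBMI  r2←0xbf
2: ✓ MOVLS  r5←0x60
3: · SUBEQ
4: ✓ CMP  NZCV=1000
5: ✓ MOVLE  r1←0xca
6: ✓ SUBCC  r1←0x2c
7: ✓ MOVMI  r5←0x42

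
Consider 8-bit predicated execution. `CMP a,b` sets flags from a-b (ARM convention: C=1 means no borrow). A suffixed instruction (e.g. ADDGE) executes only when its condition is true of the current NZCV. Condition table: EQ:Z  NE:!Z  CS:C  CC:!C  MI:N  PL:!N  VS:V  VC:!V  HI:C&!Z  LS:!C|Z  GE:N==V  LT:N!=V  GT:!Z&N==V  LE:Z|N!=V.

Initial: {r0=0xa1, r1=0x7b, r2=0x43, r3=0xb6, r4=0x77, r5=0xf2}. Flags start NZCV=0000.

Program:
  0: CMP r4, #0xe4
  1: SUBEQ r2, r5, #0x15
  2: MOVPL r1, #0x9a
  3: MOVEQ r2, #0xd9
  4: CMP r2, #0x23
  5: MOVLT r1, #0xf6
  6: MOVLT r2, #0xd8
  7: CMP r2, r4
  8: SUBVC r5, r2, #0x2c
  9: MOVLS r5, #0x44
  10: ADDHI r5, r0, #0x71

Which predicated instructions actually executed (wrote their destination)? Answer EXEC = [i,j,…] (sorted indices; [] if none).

EXEC = [8,9]

0: ✓ CMP  NZCV=1001
1: · SUBEQ
2: · MOVPL
3: · MOVEQ
4: ✓ CMP  NZCV=0010
5: · MOVLT
6: · MOVLT
7: ✓ CMP  NZCV=1000
8: ✓ SUBVC  r5←0x17
9: ✓ MOVLS  r5←0x44
10: · ADDHI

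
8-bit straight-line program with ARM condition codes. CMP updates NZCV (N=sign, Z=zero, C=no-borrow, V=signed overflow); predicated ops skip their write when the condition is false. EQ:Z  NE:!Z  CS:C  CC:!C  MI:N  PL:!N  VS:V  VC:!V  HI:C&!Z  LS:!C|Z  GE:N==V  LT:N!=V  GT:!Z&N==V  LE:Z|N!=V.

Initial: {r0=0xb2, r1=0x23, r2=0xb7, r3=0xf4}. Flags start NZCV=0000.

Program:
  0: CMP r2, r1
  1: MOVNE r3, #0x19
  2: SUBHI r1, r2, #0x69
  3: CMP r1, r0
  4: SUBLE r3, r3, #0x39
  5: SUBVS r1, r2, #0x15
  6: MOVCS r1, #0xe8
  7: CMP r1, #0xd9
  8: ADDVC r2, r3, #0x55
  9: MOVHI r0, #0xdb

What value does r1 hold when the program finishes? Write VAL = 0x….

0: ✓ CMP  NZCV=1010
1: ✓ MOVNE  r3←0x19
2: ✓ SUBHI  r1←0x4e
3: ✓ CMP  NZCV=1001
4: · SUBLE
5: ✓ SUBVS  r1←0xa2
6: · MOVCS
7: ✓ CMP  NZCV=1000
8: ✓ ADDVC  r2←0x6e
9: · MOVHI

VAL = 0xa2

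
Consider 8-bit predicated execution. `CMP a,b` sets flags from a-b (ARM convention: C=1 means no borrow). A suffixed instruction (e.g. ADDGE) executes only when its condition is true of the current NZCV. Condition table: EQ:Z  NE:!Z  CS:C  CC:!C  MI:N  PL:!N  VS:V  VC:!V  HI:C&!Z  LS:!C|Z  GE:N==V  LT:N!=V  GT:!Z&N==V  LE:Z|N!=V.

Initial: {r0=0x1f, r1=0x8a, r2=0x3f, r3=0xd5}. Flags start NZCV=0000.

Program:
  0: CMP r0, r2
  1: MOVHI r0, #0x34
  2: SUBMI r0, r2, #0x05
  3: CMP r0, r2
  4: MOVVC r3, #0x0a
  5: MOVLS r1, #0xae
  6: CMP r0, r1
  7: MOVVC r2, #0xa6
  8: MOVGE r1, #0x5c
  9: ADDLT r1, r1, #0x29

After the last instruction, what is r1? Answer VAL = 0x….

0: ✓ CMP  NZCV=1000
1: · MOVHI
2: ✓ SUBMI  r0←0x3a
3: ✓ CMP  NZCV=1000
4: ✓ MOVVC  r3←0x0a
5: ✓ MOVLS  r1←0xae
6: ✓ CMP  NZCV=1001
7: · MOVVC
8: ✓ MOVGE  r1←0x5c
9: · ADDLT

VAL = 0x5c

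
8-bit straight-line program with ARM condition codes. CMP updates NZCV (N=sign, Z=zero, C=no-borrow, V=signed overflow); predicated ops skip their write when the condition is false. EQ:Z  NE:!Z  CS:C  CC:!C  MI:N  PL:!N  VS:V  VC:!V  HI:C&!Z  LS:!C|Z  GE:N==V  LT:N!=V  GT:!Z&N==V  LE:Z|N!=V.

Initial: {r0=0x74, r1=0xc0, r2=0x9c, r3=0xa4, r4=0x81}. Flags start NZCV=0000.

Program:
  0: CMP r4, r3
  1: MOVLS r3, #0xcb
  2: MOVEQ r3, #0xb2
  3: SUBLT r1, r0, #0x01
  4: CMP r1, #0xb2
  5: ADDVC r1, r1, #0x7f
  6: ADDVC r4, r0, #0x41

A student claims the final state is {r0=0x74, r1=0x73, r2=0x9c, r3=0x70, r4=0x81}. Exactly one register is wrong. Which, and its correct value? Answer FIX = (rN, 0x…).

0: ✓ CMP  NZCV=1000
1: ✓ MOVLS  r3←0xcb
2: · MOVEQ
3: ✓ SUBLT  r1←0x73
4: ✓ CMP  NZCV=1001
5: · ADDVC
6: · ADDVC

FIX = (r3, 0xcb)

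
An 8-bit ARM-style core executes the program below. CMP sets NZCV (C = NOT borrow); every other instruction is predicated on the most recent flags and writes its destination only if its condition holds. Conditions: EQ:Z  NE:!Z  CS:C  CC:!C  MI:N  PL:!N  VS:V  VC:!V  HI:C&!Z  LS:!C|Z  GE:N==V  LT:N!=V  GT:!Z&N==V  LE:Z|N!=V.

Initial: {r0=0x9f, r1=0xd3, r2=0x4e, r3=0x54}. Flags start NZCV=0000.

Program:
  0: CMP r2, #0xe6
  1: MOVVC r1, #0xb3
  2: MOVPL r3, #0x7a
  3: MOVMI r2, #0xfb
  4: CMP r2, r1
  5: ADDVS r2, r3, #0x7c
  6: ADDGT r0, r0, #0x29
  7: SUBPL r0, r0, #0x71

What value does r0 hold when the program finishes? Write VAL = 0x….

[0] flags=0000 → (cmp)
[1] flags=0000 VC?T → r1=0xb3
[2] flags=0000 PL?T → r3=0x7a
[3] flags=0000 MI?F → skip
[4] flags=1001 → (cmp)
[5] flags=1001 VS?T → r2=0xf6
[6] flags=1001 GT?T → r0=0xc8
[7] flags=1001 PL?F → skip

VAL = 0xc8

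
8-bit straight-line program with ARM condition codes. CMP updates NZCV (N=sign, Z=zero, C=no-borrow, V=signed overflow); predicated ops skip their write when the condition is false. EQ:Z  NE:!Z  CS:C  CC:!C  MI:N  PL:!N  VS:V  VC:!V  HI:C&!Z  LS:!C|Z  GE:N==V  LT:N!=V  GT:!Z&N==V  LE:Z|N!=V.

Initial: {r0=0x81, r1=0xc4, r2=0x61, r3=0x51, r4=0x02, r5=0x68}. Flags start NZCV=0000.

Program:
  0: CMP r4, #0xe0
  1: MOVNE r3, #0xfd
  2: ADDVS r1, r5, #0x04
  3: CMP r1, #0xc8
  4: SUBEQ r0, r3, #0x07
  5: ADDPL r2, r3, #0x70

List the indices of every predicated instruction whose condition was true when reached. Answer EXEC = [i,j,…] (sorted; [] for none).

EXEC = [1]

0: ✓ CMP  NZCV=0000
1: ✓ MOVNE  r3←0xfd
2: · ADDVS
3: ✓ CMP  NZCV=1000
4: · SUBEQ
5: · ADDPL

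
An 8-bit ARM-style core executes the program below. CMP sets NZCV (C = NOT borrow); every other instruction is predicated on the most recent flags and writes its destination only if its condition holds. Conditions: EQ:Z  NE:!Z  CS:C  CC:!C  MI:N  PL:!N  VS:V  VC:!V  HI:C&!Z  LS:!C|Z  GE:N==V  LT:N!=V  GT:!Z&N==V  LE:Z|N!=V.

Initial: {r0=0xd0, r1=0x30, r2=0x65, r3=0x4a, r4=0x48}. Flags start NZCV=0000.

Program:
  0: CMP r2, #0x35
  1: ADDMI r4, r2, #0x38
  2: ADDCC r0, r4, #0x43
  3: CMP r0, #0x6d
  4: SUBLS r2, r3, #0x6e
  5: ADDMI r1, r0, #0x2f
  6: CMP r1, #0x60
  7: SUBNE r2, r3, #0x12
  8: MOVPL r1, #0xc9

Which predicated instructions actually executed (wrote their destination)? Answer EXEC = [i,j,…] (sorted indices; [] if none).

EXEC = [7]

[0] flags=0010 → (cmp)
[1] flags=0010 MI?F → skip
[2] flags=0010 CC?F → skip
[3] flags=0011 → (cmp)
[4] flags=0011 LS?F → skip
[5] flags=0011 MI?F → skip
[6] flags=1000 → (cmp)
[7] flags=1000 NE?T → r2=0x38
[8] flags=1000 PL?F → skip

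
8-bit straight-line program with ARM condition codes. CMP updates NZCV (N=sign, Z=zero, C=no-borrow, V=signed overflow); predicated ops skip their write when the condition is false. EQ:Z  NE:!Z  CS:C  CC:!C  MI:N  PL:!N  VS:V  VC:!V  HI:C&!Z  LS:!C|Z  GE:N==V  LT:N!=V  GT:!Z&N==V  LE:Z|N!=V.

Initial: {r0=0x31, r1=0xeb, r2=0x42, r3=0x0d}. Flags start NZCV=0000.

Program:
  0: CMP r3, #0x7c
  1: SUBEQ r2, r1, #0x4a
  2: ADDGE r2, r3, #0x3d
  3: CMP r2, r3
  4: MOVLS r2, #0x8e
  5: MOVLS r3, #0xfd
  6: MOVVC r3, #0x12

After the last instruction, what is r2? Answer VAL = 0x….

[0] flags=1000 → (cmp)
[1] flags=1000 EQ?F → skip
[2] flags=1000 GE?F → skip
[3] flags=0010 → (cmp)
[4] flags=0010 LS?F → skip
[5] flags=0010 LS?F → skip
[6] flags=0010 VC?T → r3=0x12

VAL = 0x42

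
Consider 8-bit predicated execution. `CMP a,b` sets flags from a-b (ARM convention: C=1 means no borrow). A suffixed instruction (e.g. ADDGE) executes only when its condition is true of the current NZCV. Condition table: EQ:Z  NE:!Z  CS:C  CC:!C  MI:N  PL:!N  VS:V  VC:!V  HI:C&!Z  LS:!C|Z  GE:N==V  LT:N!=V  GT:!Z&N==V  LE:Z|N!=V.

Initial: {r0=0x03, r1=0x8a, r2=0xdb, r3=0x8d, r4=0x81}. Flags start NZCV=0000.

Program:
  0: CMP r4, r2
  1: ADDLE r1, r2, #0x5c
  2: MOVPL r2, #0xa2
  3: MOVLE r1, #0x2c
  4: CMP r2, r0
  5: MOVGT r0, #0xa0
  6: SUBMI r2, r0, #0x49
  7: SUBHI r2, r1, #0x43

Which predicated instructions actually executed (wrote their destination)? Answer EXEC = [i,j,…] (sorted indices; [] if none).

EXEC = [1,3,6,7]

0: ✓ CMP  NZCV=1000
1: ✓ ADDLE  r1←0x37
2: · MOVPL
3: ✓ MOVLE  r1←0x2c
4: ✓ CMP  NZCV=1010
5: · MOVGT
6: ✓ SUBMI  r2←0xba
7: ✓ SUBHI  r2←0xe9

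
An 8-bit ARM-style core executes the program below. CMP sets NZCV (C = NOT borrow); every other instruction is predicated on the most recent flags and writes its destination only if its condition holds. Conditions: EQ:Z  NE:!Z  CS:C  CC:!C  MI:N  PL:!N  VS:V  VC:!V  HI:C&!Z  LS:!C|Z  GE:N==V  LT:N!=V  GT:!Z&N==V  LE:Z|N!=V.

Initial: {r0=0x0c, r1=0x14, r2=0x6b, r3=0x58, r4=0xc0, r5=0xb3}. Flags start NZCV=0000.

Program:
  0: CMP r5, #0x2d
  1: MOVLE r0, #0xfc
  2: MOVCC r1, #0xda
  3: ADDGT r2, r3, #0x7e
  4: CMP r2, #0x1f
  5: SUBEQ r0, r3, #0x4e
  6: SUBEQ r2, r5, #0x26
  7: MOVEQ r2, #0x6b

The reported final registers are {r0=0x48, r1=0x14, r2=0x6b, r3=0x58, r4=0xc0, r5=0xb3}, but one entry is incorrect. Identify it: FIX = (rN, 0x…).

FIX = (r0, 0xfc)

0: ✓ CMP  NZCV=1010
1: ✓ MOVLE  r0←0xfc
2: · MOVCC
3: · ADDGT
4: ✓ CMP  NZCV=0010
5: · SUBEQ
6: · SUBEQ
7: · MOVEQ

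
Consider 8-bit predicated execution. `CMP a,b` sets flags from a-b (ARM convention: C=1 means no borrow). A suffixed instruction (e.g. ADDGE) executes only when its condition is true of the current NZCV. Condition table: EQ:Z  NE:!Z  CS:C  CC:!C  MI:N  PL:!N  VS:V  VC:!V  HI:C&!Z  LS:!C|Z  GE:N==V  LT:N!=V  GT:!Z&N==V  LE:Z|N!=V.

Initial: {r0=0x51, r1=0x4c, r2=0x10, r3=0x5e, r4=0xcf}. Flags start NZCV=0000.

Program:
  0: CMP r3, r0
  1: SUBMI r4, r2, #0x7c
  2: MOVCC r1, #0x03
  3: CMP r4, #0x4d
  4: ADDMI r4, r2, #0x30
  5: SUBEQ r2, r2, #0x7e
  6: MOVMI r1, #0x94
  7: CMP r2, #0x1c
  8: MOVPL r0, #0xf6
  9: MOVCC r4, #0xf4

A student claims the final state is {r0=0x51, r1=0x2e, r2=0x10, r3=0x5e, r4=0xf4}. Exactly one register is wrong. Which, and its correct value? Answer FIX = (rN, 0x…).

0: ✓ CMP  NZCV=0010
1: · SUBMI
2: · MOVCC
3: ✓ CMP  NZCV=1010
4: ✓ ADDMI  r4←0x40
5: · SUBEQ
6: ✓ MOVMI  r1←0x94
7: ✓ CMP  NZCV=1000
8: · MOVPL
9: ✓ MOVCC  r4←0xf4

FIX = (r1, 0x94)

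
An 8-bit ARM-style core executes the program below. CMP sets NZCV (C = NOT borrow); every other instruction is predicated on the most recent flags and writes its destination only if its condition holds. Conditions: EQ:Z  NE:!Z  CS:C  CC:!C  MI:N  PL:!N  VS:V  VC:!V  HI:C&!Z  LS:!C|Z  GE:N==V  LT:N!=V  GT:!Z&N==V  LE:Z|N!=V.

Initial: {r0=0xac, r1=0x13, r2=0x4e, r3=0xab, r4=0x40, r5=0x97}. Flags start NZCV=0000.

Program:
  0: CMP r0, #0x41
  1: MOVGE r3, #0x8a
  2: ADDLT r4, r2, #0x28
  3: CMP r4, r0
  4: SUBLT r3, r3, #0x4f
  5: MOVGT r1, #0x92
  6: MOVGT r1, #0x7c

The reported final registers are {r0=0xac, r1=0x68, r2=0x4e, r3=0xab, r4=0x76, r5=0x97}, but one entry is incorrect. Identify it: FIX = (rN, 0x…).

[0] flags=0011 → (cmp)
[1] flags=0011 GE?F → skip
[2] flags=0011 LT?T → r4=0x76
[3] flags=1001 → (cmp)
[4] flags=1001 LT?F → skip
[5] flags=1001 GT?T → r1=0x92
[6] flags=1001 GT?T → r1=0x7c

FIX = (r1, 0x7c)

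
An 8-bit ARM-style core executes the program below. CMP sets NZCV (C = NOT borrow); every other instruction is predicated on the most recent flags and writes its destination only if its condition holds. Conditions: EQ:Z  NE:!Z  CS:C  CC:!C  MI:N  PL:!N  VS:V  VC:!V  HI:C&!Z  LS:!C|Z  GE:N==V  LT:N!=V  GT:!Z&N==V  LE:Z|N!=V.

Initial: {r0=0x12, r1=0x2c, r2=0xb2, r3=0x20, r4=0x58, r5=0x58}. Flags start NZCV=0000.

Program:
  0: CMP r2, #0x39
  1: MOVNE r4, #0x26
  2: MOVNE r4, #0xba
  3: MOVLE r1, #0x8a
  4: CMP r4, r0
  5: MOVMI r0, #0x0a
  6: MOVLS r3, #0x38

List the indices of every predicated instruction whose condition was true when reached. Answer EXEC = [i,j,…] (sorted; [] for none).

[0] flags=0011 → (cmp)
[1] flags=0011 NE?T → r4=0x26
[2] flags=0011 NE?T → r4=0xba
[3] flags=0011 LE?T → r1=0x8a
[4] flags=1010 → (cmp)
[5] flags=1010 MI?T → r0=0x0a
[6] flags=1010 LS?F → skip

EXEC = [1,2,3,5]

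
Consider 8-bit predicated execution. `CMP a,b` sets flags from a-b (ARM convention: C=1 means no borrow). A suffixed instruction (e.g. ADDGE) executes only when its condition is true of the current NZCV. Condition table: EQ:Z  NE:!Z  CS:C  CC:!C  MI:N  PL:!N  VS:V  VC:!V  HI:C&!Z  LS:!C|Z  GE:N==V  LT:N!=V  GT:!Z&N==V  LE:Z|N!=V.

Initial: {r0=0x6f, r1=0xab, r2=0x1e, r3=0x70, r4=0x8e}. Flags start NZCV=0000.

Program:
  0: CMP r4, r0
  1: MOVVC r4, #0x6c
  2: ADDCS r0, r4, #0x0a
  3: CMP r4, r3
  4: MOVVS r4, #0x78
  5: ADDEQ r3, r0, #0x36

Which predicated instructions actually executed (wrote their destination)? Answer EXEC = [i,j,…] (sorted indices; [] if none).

EXEC = [2,4]

[0] flags=0011 → (cmp)
[1] flags=0011 VC?F → skip
[2] flags=0011 CS?T → r0=0x98
[3] flags=0011 → (cmp)
[4] flags=0011 VS?T → r4=0x78
[5] flags=0011 EQ?F → skip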